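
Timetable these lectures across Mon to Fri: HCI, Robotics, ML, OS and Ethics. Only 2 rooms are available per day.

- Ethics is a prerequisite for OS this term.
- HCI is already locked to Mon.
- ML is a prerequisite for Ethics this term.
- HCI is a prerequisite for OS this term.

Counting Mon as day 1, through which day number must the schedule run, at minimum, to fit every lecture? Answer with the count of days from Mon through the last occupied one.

The precedence chain requires at least 3 distinct days.
With at most 2 per day and 5 lectures, at least 3 days are needed.
3 works (last occupied day: Wed): for example ML -> Mon; Ethics -> Tue; OS -> Wed; HCI -> Mon; Robotics -> Tue.

3 days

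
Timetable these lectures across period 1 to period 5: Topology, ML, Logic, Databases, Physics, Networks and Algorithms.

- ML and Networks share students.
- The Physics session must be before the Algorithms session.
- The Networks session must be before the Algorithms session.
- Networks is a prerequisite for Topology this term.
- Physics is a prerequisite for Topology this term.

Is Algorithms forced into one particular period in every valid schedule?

No

Algorithms can be period 2 (e.g. Physics in period 1; Topology in period 2; Networks in period 1; Databases in period 1; ML in period 2; Logic in period 1; Algorithms in period 2) or period 3 (e.g. Logic in period 1; Algorithms in period 3; Physics in period 1; Networks in period 1; Topology in period 2; Databases in period 1; ML in period 2).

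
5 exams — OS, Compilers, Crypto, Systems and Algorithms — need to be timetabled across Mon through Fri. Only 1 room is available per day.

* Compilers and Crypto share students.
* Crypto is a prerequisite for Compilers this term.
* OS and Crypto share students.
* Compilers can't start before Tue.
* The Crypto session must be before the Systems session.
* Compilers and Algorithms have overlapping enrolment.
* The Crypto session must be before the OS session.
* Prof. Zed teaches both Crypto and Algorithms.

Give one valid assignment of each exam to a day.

Compilers=Tue, Systems=Thu, Algorithms=Fri, Crypto=Mon, OS=Wed

Checking: Crypto(Mon) before Systems(Thu); Crypto(Mon) before Compilers(Tue); Crypto(Mon) before OS(Wed); Compilers(Tue) != Crypto(Mon); Crypto(Mon) != Algorithms(Fri); Compilers(Tue) != Algorithms(Fri); OS(Wed) != Crypto(Mon); Compilers=Tue in [Tue,Fri]; max 1 per day (cap 1).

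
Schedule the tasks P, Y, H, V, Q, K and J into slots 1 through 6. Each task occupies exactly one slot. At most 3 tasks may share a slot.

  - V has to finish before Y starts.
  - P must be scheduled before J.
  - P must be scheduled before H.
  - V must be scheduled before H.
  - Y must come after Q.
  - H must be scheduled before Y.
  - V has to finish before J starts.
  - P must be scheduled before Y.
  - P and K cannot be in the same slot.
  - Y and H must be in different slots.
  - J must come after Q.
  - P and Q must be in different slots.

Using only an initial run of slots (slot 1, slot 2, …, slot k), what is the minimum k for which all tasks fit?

The precedence chain requires at least 3 distinct slots.
With at most 3 per slot and 7 tasks, at least 3 slots are needed.
3 works (last occupied slot: 3): for example P in 1, Q in 2, K in 2, Y in 3, V in 1, H in 2, J in 3.

3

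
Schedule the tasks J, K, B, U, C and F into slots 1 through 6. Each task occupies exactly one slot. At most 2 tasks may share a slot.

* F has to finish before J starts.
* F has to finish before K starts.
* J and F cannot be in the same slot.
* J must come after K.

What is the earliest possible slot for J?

3

Precedence pushes J to at least 3.
J at 3 is achievable: J=3, U=2, K=2, C=3, F=1, B=1.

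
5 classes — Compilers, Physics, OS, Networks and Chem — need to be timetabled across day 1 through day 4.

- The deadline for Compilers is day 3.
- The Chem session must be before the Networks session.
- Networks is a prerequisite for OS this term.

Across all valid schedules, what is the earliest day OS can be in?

Precedence pushes OS to at least day 3.
OS at day 3 is achievable: Compilers=day 1, Networks=day 2, Physics=day 1, Chem=day 1, OS=day 3.

day 3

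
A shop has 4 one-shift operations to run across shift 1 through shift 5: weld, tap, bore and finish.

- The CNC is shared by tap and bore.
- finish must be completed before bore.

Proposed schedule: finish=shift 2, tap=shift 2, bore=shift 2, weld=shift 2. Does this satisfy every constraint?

finish must be completed before bore — violated.
The CNC is shared by tap and bore — violated.

Invalid. The CNC is shared by tap and bore.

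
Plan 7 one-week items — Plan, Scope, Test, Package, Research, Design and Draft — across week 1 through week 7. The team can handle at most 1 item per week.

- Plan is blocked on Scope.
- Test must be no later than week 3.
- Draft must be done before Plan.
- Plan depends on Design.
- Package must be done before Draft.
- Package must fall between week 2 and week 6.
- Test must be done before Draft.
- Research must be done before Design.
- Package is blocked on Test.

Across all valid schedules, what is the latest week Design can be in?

week 6

Precedence pushes Design to at least week 2; downstream work caps Design at week 6.
Design at week 6 is achievable: Scope=week 4; Draft=week 3; Package=week 2; Test=week 1; Design=week 6; Plan=week 7; Research=week 5.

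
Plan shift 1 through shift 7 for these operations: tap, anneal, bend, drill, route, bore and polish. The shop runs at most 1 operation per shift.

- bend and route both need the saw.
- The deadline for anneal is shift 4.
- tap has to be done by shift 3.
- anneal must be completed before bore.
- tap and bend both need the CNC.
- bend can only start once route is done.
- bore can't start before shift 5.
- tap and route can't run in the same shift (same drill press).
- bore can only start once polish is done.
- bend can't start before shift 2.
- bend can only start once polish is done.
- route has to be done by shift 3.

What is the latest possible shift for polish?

shift 5

Downstream work caps polish at shift 6.
polish at shift 5 is achievable: tap=shift 2; bend=shift 7; anneal=shift 3; drill=shift 4; polish=shift 5; route=shift 1; bore=shift 6.
Nothing later works — the conflict and capacity constraints rule out every shift after shift 5.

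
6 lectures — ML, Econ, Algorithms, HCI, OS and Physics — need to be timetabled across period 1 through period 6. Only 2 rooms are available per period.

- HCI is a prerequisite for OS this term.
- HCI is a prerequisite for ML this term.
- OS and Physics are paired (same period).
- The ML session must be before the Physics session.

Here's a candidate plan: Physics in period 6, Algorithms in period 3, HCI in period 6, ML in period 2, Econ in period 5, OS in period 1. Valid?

HCI is a prerequisite for ML this term — violated.
HCI is a prerequisite for OS this term — violated.
Only 2 rooms are available per period — holds.
OS and Physics are paired (same period) — violated.
The ML session must be before the Physics session — holds.

No — it violates: HCI is a prerequisite for OS this term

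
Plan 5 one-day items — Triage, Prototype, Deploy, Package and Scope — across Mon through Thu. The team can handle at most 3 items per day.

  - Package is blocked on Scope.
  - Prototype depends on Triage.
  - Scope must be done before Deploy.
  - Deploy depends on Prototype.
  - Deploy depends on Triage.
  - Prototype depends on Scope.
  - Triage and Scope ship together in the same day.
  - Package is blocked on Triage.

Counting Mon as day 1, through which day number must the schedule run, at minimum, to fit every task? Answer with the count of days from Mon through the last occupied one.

The precedence chain requires at least 3 distinct days.
With at most 3 per day and 5 tasks, at least 2 days are needed.
3 works (last occupied day: Wed): for example Prototype -> Tue; Deploy -> Wed; Scope -> Mon; Package -> Tue; Triage -> Mon.

3 days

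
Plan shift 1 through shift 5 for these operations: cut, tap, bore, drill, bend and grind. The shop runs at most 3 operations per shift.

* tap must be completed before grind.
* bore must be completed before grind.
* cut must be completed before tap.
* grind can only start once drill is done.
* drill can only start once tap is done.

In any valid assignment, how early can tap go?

shift 2

Precedence pushes tap to at least shift 2; downstream work caps tap at shift 3.
tap at shift 2 is achievable: grind -> shift 4, drill -> shift 3, cut -> shift 1, tap -> shift 2, bend -> shift 1, bore -> shift 1.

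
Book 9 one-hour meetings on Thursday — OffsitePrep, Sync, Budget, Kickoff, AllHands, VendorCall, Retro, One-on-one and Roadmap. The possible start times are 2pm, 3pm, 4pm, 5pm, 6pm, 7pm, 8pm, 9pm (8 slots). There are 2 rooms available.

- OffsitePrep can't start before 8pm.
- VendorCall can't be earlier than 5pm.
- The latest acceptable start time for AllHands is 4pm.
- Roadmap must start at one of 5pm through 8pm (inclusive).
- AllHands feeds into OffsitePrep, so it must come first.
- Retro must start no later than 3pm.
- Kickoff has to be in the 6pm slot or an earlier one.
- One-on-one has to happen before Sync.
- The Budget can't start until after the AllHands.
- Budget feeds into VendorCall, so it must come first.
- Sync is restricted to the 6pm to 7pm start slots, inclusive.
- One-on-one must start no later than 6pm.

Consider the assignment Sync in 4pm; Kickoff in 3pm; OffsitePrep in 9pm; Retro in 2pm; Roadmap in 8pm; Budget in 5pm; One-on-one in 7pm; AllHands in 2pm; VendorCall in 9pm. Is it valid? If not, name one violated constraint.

Sync is restricted to the 6pm to 7pm start slots, inclusive — violated.
Retro must start no later than 3pm — holds.
One-on-one has to happen before Sync — violated.
AllHands feeds into OffsitePrep, so it must come first — holds.
Budget feeds into VendorCall, so it must come first — holds.
Roadmap must start at one of 5pm through 8pm (inclusive) — holds.
The Budget can't start until after the AllHands — holds.
One-on-one must start no later than 6pm — violated.
The latest acceptable start time for AllHands is 4pm — holds.
OffsitePrep can't start before 8pm — holds.
VendorCall can't be earlier than 5pm — holds.
Kickoff has to be in the 6pm slot or an earlier one — holds.
There are 2 rooms available — holds.

No. One-on-one has to happen before Sync is not satisfied.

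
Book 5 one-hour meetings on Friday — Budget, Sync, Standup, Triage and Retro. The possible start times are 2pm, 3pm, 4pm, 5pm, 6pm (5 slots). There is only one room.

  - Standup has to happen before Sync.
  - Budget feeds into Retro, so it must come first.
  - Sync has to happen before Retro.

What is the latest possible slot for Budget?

Downstream work caps Budget at 5pm.
Budget at 5pm is achievable: Triage -> 4pm, Sync -> 3pm, Budget -> 5pm, Standup -> 2pm, Retro -> 6pm.

5pm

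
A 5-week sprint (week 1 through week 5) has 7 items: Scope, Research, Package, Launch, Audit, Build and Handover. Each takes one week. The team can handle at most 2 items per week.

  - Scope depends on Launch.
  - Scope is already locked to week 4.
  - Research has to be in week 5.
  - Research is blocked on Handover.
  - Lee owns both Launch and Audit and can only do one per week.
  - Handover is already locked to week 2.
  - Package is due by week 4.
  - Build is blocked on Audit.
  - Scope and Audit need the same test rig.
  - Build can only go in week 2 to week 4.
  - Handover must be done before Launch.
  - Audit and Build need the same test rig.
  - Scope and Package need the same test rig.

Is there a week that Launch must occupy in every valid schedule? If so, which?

Handover is fixed at week 2 and must come before Launch, so Launch is at least week 3.
Scope is fixed at week 4 and must come after Launch, so Launch is at most week 3.
So Launch must be week 3.

week 3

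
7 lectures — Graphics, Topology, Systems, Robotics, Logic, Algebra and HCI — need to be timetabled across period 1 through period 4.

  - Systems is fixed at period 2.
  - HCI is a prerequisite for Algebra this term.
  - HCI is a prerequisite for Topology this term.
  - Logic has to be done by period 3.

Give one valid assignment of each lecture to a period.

Robotics=period 1, Algebra=period 2, Graphics=period 1, HCI=period 1, Logic=period 1, Topology=period 2, Systems=period 2

Checking: HCI(period 1) before Algebra(period 2); HCI(period 1) before Topology(period 2); Systems=period 2 in [period 2,period 2]; Logic=period 1 in [period 1,period 3].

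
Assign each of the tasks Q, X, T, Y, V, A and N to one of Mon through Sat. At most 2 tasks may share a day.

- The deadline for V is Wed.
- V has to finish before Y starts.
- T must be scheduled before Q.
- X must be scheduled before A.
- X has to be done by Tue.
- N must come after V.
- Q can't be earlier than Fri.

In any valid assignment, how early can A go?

Tue

Precedence pushes A to at least Tue.
A at Tue is achievable: Y=Wed, Q=Fri, X=Mon, V=Mon, T=Tue, A=Tue, N=Wed.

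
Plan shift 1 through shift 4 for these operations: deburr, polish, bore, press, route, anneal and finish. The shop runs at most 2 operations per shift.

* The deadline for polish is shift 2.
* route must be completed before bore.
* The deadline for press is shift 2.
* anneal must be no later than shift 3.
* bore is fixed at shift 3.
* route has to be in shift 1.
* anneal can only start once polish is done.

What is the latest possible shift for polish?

shift 2

Polish's own window allows nothing later than shift 2.
polish at shift 2 is achievable: deburr=shift 2, bore=shift 3, route=shift 1, finish=shift 4, polish=shift 2, anneal=shift 3, press=shift 1.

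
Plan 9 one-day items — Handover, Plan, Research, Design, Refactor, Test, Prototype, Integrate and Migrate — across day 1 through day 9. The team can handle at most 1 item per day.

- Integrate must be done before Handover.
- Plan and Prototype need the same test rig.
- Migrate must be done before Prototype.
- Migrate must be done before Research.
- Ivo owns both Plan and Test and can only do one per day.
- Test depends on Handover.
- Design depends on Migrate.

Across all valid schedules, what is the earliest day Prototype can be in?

day 2

Precedence pushes Prototype to at least day 2.
Prototype at day 2 is achievable: Plan=day 8; Test=day 7; Migrate=day 1; Design=day 6; Prototype=day 2; Handover=day 4; Integrate=day 3; Refactor=day 9; Research=day 5.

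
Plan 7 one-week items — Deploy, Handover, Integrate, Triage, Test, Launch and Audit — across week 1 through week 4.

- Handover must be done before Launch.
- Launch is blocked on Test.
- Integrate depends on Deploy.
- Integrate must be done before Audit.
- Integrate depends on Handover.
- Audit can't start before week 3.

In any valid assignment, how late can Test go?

Downstream work caps Test at week 3.
Test at week 3 is achievable: Deploy in week 1, Launch in week 4, Audit in week 3, Test in week 3, Triage in week 1, Integrate in week 2, Handover in week 1.

week 3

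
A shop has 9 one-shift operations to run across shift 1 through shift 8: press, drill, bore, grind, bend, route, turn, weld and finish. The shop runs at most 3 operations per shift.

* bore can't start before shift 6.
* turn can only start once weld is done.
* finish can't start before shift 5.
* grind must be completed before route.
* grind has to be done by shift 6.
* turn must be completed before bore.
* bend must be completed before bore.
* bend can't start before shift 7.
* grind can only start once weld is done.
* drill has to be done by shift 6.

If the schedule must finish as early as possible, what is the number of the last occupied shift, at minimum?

shift 8

The precedence chain requires at least 3 distinct shifts.
With at most 3 per shift and 9 operations, at least 3 shifts are needed.
Propagating the time windows through the other constraints, bore can't land before shift 8, so the schedule must run through at least shift 8.
8 works (last occupied shift: shift 8): for example finish=shift 5; weld=shift 1; route=shift 3; grind=shift 2; bend=shift 7; press=shift 1; bore=shift 8; drill=shift 1; turn=shift 2.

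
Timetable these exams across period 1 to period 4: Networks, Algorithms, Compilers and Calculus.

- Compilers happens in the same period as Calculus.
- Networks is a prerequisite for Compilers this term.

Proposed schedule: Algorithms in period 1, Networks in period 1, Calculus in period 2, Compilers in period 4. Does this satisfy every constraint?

Invalid. Compilers happens in the same period as Calculus.

Networks is a prerequisite for Compilers this term — holds.
Compilers happens in the same period as Calculus — violated.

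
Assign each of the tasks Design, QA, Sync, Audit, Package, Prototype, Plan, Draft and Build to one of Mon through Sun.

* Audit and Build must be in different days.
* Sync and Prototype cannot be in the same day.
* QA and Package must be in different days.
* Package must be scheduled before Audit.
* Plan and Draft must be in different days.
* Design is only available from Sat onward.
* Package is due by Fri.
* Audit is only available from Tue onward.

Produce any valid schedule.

Plan in Mon; Audit in Tue; QA in Tue; Package in Mon; Draft in Tue; Design in Sat; Prototype in Tue; Sync in Mon; Build in Mon

Checking: Package(Mon) before Audit(Tue); Sync(Mon) != Prototype(Tue); Audit(Tue) != Build(Mon); QA(Tue) != Package(Mon); Plan(Mon) != Draft(Tue); Audit=Tue in [Tue,Sun]; Package=Mon in [Mon,Fri]; Design=Sat in [Sat,Sun].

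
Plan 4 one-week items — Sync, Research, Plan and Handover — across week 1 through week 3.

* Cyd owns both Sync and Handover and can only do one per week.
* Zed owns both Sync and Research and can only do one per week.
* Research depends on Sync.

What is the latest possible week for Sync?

week 2

Downstream work caps Sync at week 2.
Sync at week 2 is achievable: Handover -> week 1, Sync -> week 2, Research -> week 3, Plan -> week 1.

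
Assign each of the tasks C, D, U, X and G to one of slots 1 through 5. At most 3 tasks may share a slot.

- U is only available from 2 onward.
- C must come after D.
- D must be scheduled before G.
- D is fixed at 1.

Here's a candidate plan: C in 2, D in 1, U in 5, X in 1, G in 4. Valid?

Yes

C must come after D — holds.
D must be scheduled before G — holds.
U is only available from 2 onward — holds.
At most 3 tasks may share a slot — holds.
D is fixed at 1 — holds.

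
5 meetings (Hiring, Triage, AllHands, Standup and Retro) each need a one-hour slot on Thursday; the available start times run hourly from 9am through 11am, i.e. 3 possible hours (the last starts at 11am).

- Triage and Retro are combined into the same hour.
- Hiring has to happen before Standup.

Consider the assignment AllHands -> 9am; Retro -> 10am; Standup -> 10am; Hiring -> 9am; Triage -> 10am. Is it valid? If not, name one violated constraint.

Yes

Triage and Retro are combined into the same hour — holds.
Hiring has to happen before Standup — holds.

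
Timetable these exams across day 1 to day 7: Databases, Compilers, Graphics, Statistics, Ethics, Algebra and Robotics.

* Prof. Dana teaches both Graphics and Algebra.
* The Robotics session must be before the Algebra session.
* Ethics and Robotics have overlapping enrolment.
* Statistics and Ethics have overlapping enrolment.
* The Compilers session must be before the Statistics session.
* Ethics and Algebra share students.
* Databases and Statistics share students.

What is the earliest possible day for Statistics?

day 2

Precedence pushes Statistics to at least day 2.
Statistics at day 2 is achievable: Robotics in day 1; Statistics in day 2; Ethics in day 3; Algebra in day 2; Compilers in day 1; Graphics in day 1; Databases in day 1.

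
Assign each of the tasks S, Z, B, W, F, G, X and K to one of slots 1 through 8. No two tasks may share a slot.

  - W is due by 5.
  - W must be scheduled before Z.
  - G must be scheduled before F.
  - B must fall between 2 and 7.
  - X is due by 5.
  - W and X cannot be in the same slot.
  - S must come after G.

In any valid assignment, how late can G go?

Downstream work caps G at 7.
G at 6 is achievable: X=2, Z=4, G=6, W=1, K=5, B=3, S=7, F=8.
Nothing later works — the conflict and capacity constraints rule out every slot after 6.

6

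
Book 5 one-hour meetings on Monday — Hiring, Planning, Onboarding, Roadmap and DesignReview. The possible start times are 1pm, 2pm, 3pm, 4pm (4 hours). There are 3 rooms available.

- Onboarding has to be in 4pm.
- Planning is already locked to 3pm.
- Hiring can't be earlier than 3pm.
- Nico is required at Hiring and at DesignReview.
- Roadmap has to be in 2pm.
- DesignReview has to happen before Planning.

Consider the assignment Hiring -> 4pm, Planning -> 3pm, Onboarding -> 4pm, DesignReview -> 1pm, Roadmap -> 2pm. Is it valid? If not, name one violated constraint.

DesignReview has to happen before Planning — holds.
Roadmap has to be in 2pm — holds.
Onboarding has to be in 4pm — holds.
Planning is already locked to 3pm — holds.
There are 3 rooms available — holds.
Hiring can't be earlier than 3pm — holds.
Nico is required at Hiring and at DesignReview — holds.

Valid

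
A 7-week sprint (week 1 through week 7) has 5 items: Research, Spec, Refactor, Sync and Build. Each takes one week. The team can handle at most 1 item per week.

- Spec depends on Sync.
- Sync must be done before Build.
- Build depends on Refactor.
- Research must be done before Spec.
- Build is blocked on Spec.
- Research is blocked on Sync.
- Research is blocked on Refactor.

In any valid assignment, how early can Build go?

week 5

Precedence pushes Build to at least week 4.
Build at week 5 is achievable: Research=week 3; Spec=week 4; Sync=week 1; Refactor=week 2; Build=week 5.
Nothing earlier works — the capacity limit rule out every week before week 5.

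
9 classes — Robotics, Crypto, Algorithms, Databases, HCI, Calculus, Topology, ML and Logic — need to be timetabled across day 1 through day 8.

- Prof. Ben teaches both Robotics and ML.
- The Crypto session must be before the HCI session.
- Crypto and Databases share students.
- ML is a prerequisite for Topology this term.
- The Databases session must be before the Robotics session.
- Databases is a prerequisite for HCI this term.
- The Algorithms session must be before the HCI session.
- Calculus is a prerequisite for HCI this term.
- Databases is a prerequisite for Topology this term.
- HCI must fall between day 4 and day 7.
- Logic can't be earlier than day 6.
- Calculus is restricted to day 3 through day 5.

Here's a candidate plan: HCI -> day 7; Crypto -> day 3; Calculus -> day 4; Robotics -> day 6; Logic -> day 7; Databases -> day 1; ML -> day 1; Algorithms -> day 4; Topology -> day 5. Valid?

Calculus is a prerequisite for HCI this term — holds.
ML is a prerequisite for Topology this term — holds.
Crypto and Databases share students — holds.
Databases is a prerequisite for HCI this term — holds.
Databases is a prerequisite for Topology this term — holds.
HCI must fall between day 4 and day 7 — holds.
The Crypto session must be before the HCI session — holds.
Logic can't be earlier than day 6 — holds.
Prof. Ben teaches both Robotics and ML — holds.
The Databases session must be before the Robotics session — holds.
The Algorithms session must be before the HCI session — holds.
Calculus is restricted to day 3 through day 5 — holds.

Yes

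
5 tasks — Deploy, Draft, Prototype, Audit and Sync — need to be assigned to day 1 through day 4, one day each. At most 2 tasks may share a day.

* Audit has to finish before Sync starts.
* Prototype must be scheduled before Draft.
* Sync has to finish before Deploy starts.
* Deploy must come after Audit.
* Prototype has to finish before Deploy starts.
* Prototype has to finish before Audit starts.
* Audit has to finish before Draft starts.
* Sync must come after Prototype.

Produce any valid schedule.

Audit in day 2, Sync in day 3, Draft in day 3, Deploy in day 4, Prototype in day 1

Checking: Prototype(day 1) before Sync(day 3); Sync(day 3) before Deploy(day 4); Prototype(day 1) before Deploy(day 4); Audit(day 2) before Sync(day 3); Audit(day 2) before Draft(day 3); Audit(day 2) before Deploy(day 4); Prototype(day 1) before Draft(day 3); Prototype(day 1) before Audit(day 2); max 2 per day (cap 2).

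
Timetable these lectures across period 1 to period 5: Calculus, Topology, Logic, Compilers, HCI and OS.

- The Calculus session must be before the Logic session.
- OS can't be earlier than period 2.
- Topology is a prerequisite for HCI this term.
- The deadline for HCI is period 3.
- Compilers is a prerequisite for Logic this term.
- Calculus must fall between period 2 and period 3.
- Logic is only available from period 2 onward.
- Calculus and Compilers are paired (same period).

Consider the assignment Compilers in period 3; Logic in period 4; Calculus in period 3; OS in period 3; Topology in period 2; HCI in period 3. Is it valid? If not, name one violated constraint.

The Calculus session must be before the Logic session — holds.
Topology is a prerequisite for HCI this term — holds.
Compilers is a prerequisite for Logic this term — holds.
Calculus must fall between period 2 and period 3 — holds.
OS can't be earlier than period 2 — holds.
The deadline for HCI is period 3 — holds.
Calculus and Compilers are paired (same period) — holds.
Logic is only available from period 2 onward — holds.

Valid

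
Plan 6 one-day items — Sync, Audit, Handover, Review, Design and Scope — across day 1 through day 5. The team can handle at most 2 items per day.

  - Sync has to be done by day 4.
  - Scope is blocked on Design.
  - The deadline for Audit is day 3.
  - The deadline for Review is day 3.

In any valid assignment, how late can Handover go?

Handover at day 5 is achievable: Design -> day 2; Review -> day 1; Handover -> day 5; Scope -> day 3; Audit -> day 1; Sync -> day 2.

day 5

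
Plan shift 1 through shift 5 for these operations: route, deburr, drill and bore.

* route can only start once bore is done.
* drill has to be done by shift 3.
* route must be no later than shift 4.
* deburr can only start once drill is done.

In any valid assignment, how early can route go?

shift 2

Precedence pushes route to at least shift 2; route's own window allows nothing later than shift 4.
route at shift 2 is achievable: bore -> shift 1, deburr -> shift 2, route -> shift 2, drill -> shift 1.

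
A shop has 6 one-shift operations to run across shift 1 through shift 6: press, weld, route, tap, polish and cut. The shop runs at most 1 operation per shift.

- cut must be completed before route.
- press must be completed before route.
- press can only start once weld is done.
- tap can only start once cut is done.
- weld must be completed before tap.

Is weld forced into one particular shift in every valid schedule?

No

weld can be shift 1 (e.g. route -> shift 4; press -> shift 2; tap -> shift 5; weld -> shift 1; cut -> shift 3; polish -> shift 6) or shift 2 (e.g. tap=shift 5; press=shift 3; weld=shift 2; route=shift 4; polish=shift 6; cut=shift 1).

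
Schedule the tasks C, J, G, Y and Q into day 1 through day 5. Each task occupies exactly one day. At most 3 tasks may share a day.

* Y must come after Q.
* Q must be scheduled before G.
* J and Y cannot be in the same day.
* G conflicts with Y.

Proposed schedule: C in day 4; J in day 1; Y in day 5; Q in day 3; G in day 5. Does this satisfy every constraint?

J and Y cannot be in the same day — holds.
G conflicts with Y — violated.
Q must be scheduled before G — holds.
At most 3 tasks may share a day — holds.
Y must come after Q — holds.

Invalid. G conflicts with Y.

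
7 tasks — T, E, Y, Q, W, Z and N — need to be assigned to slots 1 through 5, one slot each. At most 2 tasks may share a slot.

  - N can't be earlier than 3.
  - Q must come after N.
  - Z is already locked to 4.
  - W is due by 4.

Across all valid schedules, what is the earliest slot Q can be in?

4

Precedence pushes Q to at least 4.
Q at 4 is achievable: Z in 4, Q in 4, W in 1, T in 1, E in 2, Y in 2, N in 3.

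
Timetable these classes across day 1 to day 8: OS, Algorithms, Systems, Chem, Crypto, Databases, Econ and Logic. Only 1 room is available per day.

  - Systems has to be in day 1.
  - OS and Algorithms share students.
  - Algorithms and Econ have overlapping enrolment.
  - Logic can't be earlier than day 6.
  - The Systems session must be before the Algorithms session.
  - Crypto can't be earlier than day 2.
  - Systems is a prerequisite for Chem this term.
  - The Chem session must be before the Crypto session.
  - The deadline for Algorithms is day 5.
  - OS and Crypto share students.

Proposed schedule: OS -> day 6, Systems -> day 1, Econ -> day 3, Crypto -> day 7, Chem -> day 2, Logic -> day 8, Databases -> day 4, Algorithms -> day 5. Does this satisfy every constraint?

Systems has to be in day 1 — holds.
The Systems session must be before the Algorithms session — holds.
The Chem session must be before the Crypto session — holds.
The deadline for Algorithms is day 5 — holds.
Logic can't be earlier than day 6 — holds.
Only 1 room is available per day — holds.
Systems is a prerequisite for Chem this term — holds.
Crypto can't be earlier than day 2 — holds.
OS and Algorithms share students — holds.
OS and Crypto share students — holds.
Algorithms and Econ have overlapping enrolment — holds.

Valid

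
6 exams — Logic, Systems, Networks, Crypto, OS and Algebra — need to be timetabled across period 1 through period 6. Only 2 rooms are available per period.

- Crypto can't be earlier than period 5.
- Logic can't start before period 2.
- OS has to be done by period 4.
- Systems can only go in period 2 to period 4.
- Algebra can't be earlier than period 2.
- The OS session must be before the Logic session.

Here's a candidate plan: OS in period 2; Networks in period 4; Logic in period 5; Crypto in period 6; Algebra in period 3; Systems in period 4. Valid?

Logic can't start before period 2 — holds.
The OS session must be before the Logic session — holds.
Algebra can't be earlier than period 2 — holds.
OS has to be done by period 4 — holds.
Only 2 rooms are available per period — holds.
Crypto can't be earlier than period 5 — holds.
Systems can only go in period 2 to period 4 — holds.

Yes, all constraints hold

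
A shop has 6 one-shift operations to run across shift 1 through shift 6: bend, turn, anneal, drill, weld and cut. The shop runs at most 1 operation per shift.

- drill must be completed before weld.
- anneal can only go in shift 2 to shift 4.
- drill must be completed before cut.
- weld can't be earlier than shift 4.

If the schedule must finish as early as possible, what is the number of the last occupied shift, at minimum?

The precedence chain requires at least 2 distinct shifts.
With at most 1 per shift and 6 operations, at least 6 shifts are needed.
weld can't be placed before shift 4, so the schedule must run through at least shift 4.
6 works (last occupied shift: shift 6): for example anneal -> shift 2, weld -> shift 4, drill -> shift 1, turn -> shift 6, cut -> shift 3, bend -> shift 5.

shift 6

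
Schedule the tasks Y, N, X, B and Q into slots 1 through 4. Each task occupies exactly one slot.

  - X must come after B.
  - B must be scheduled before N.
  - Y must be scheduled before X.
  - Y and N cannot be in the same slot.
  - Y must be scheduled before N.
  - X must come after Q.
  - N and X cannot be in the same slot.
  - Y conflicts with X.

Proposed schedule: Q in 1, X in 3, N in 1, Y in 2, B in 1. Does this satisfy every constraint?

Y and N cannot be in the same slot — holds.
N and X cannot be in the same slot — holds.
Y conflicts with X — holds.
Y must be scheduled before X — holds.
X must come after Q — holds.
Y must be scheduled before N — violated.
B must be scheduled before N — violated.
X must come after B — holds.

No. Y must be scheduled before N is not satisfied.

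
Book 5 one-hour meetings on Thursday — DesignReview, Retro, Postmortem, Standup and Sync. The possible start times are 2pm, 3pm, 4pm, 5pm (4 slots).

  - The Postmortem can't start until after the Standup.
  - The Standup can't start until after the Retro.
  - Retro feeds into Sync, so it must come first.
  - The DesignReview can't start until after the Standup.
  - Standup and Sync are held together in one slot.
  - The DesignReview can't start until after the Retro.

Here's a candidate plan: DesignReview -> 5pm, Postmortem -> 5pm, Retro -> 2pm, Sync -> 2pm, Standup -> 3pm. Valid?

The Postmortem can't start until after the Standup — holds.
The DesignReview can't start until after the Retro — holds.
Standup and Sync are held together in one slot — violated.
The Standup can't start until after the Retro — holds.
The DesignReview can't start until after the Standup — holds.
Retro feeds into Sync, so it must come first — violated.

No — it violates: Standup and Sync are held together in one slot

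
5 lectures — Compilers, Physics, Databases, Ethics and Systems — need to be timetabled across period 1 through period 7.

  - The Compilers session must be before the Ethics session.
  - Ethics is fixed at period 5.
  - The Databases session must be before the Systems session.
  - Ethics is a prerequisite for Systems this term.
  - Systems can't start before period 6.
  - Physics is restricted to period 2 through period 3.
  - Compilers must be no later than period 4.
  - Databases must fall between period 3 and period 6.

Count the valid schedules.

56

Splitting on Compilers: it can be period 1 (14), period 2 (14), period 3 (14), period 4 (14). Listing each branch's schedules as (Physics, Databases, Ethics, Systems) by period number:
Compilers=period 1: (2,3,5,6) (2,3,5,7) (2,4,5,6) (2,4,5,7) (2,5,5,6) (2,5,5,7) (2,6,5,7) (3,3,5,6) (3,3,5,7) (3,4,5,6) (3,4,5,7) (3,5,5,6) (3,5,5,7) (3,6,5,7) — 14.
Compilers=period 2: (2,3,5,6) (2,3,5,7) (2,4,5,6) (2,4,5,7) (2,5,5,6) (2,5,5,7) (2,6,5,7) (3,3,5,6) (3,3,5,7) (3,4,5,6) (3,4,5,7) (3,5,5,6) (3,5,5,7) (3,6,5,7) — 14.
Compilers=period 3: (2,3,5,6) (2,3,5,7) (2,4,5,6) (2,4,5,7) (2,5,5,6) (2,5,5,7) (2,6,5,7) (3,3,5,6) (3,3,5,7) (3,4,5,6) (3,4,5,7) (3,5,5,6) (3,5,5,7) (3,6,5,7) — 14.
Compilers=period 4: (2,3,5,6) (2,3,5,7) (2,4,5,6) (2,4,5,7) (2,5,5,6) (2,5,5,7) (2,6,5,7) (3,3,5,6) (3,3,5,7) (3,4,5,6) (3,4,5,7) (3,5,5,6) (3,5,5,7) (3,6,5,7) — 14.
Summing: 14 + 14 + 14 + 14 = 56.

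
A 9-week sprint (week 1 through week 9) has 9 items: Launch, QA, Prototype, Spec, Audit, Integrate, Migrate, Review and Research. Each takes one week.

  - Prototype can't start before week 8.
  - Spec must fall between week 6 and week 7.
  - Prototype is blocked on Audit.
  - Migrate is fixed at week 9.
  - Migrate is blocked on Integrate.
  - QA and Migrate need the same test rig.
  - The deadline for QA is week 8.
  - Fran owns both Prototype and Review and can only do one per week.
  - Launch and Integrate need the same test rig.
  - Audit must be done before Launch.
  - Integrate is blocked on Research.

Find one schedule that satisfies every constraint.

Launch -> week 3, Integrate -> week 2, Research -> week 1, Migrate -> week 9, Prototype -> week 8, Review -> week 1, Spec -> week 6, Audit -> week 1, QA -> week 1

Checking: Integrate(week 2) before Migrate(week 9); Audit(week 1) before Prototype(week 8); Research(week 1) before Integrate(week 2); Audit(week 1) before Launch(week 3); Prototype(week 8) != Review(week 1); Launch(week 3) != Integrate(week 2); QA(week 1) != Migrate(week 9); Migrate=week 9 in [week 9,week 9]; QA=week 1 in [week 1,week 8]; Prototype=week 8 in [week 8,week 9]; Spec=week 6 in [week 6,week 7].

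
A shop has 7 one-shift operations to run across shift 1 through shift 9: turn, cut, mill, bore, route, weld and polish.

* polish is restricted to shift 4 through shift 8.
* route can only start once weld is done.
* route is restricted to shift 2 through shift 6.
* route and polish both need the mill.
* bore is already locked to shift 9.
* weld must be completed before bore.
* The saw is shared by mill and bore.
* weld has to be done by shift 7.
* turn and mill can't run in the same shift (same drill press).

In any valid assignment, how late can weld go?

Weld's own window allows nothing later than shift 7; downstream work caps weld at shift 5.
weld at shift 5 is achievable: cut=shift 1, mill=shift 2, polish=shift 4, route=shift 6, weld=shift 5, turn=shift 1, bore=shift 9.

shift 5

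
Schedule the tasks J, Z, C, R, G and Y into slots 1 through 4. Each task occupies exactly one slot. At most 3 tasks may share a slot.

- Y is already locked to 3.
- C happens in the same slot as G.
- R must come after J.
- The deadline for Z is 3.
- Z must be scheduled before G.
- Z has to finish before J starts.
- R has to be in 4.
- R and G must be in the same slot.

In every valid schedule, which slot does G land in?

4

G must be in the same slot as R, which can't be before 4, so G is at least 4.
So G is pinned to 4.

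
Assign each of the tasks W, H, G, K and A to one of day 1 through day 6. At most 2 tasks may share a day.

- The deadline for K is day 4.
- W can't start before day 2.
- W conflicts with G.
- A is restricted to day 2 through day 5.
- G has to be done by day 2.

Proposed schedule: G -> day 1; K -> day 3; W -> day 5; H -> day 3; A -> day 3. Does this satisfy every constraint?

Invalid. At most 2 tasks may share a day.

W conflicts with G — holds.
At most 2 tasks may share a day — violated.
G has to be done by day 2 — holds.
A is restricted to day 2 through day 5 — holds.
The deadline for K is day 4 — holds.
W can't start before day 2 — holds.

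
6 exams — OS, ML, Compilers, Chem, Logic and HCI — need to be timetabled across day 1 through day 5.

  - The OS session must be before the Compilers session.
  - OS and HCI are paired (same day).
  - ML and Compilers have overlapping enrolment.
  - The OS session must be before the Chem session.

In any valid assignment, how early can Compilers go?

day 2

Precedence pushes Compilers to at least day 2.
Compilers at day 2 is achievable: Chem in day 2; Logic in day 1; OS in day 1; ML in day 1; HCI in day 1; Compilers in day 2.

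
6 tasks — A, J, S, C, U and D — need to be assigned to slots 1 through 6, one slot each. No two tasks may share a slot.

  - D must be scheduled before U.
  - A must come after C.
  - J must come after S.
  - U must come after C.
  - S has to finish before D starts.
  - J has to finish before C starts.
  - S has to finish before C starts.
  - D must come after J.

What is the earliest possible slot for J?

Precedence pushes J to at least 2; downstream work caps J at 4.
J at 2 is achievable: U -> 5, C -> 3, D -> 4, S -> 1, J -> 2, A -> 6.

2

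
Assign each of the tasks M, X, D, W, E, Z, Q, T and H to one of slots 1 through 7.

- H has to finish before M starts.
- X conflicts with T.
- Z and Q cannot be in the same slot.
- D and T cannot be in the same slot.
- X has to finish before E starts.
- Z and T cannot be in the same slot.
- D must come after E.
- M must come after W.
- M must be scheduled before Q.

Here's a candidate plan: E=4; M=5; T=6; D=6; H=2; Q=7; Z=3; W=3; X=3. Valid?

X has to finish before E starts — holds.
X conflicts with T — holds.
D must come after E — holds.
M must come after W — holds.
H has to finish before M starts — holds.
M must be scheduled before Q — holds.
Z and T cannot be in the same slot — holds.
D and T cannot be in the same slot — violated.
Z and Q cannot be in the same slot — holds.

No — it violates: D and T cannot be in the same slot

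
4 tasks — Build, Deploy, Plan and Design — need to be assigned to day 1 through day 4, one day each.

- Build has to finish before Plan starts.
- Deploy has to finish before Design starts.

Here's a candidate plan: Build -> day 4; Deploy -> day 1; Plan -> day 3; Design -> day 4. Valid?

Build has to finish before Plan starts — violated.
Deploy has to finish before Design starts — holds.

No. Build has to finish before Plan starts is not satisfied.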